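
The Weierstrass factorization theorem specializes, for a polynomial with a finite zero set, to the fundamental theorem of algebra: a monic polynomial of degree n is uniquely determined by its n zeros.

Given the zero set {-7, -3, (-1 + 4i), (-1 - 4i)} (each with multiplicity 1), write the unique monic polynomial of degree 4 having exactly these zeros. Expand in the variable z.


The polynomial is p(z) = ∏_{α ∈ S} (z − α), where S = {-7, -3, (-1 + 4i), (-1 - 4i)}.
Expanding the product yields: p(z) = z^4 + 12·z^3 + 58·z^2 + 212·z + 357.
Note conjugate pairs combine to real quadratics: (z − (-1+4i))(z − (-1−4i)) = z² + 2z + 17.
The resulting polynomial has degree 4 and real coefficients as required.

p(z) = z^4 + 12·z^3 + 58·z^2 + 212·z + 357.


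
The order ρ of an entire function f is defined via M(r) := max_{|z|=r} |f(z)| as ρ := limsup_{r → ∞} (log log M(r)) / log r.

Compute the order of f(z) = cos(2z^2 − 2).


Write cos(w) = (e^{iw} ± e^{−iw})/(2 or 2i), so |cos(w)| ≤ e^{|w|}. With w = 2z^2 − 2, |w| ≤ 2r^2 + 2 on |z|=r, giving M(r) ≤ e^{2r^2 + 2} and ρ ≤ 2. For the lower bound, choose z on |z|=r with 2z^2 purely imaginary of modulus 2r^2; then |cos(2z^2 − 2)| grows like e^{2r^2}/2, so ρ ≥ 2. Hence ρ = 2.
Therefore ρ = 2.

Order ρ = 2.


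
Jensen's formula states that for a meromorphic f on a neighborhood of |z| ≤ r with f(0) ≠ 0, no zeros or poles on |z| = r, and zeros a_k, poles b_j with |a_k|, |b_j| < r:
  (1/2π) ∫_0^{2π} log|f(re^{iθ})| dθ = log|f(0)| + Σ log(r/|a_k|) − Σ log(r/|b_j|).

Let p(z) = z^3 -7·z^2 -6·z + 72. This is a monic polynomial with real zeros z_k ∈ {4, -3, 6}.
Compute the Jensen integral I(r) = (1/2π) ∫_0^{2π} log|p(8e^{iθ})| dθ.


Zeros: -3, 4, 6; r = 8.
Inside |z| < r: -3, 4, 6. Outside (|z| ≥ r): ∅.
p(0) = 72, so log|p(0)| = log(72) = 4.2767.
Apply Jensen: I(r) = log|p(0)| + Σ_k log(r/|z_k|), summed over zeros inside |z| < r.
  log(r/|z_k|) for z_k = 4: log(8/4) = 0.6931
  log(r/|z_k|) for z_k = -3: log(8/3) = 0.9808
  log(r/|z_k|) for z_k = 6: log(8/6) = 0.2877
Sum over inside zeros: 1.9617.
I(r) = log|p(0)| + (inside sum) = 4.2767 + 1.9617 = 6.2383.
Closed form (all zeros inside, monic): I(r) = n·log(r) = 3·log(8) = 6.2383. ✓

I(r) ≈ 6.2383.


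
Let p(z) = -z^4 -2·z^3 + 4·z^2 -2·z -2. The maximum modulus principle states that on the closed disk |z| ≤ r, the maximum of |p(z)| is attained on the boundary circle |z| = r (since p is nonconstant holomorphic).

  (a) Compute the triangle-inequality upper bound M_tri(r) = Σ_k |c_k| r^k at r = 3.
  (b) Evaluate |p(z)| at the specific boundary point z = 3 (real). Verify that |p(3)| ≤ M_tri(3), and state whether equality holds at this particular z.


Coefficients: c_0 = -2, c_1 = -2, c_2 = 4, c_3 = -2, c_4 = -1. Radius r = 3.
Part (a). Triangle bound: M_tri(r) = Σ_k |c_k| r^k
  = |-2|·3^0 + |-2|·3^1 + |4|·3^2 + |-2|·3^3 + |-1|·3^4
  = 2 + 6 + 36 + 54 + 81 = 179.
This bounds M(r) := max_{|z|=r} |p(z)| from above; equality holds iff all terms c_k z^k can be made to align in phase at a single z on |z|=r.
Part (b). At z = 3 (real, on the circle |z| = r):
  p(3) = (-2)·3^0 + (-2)·3^1 + (4)·3^2 + (-2)·3^3 + (-1)·3^4 = -107.
  |p(3)| = 107.
Check: |p(3)| = 107 ≤ 179 = M_tri(3). ✓ Equality does not hold at z = 3 (the coefficients have mixed signs, so the terms do not all align in phase there).

M_tri(3) = 179; |p(3)| = 107; equality at z=3: no.


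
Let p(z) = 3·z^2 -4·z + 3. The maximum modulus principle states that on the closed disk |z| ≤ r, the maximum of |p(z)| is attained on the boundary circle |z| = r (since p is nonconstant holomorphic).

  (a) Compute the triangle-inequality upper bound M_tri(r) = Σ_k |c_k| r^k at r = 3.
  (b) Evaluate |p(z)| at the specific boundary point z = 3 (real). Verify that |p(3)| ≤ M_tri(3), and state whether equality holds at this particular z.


Coefficients: c_0 = 3, c_1 = -4, c_2 = 3. Radius r = 3.
Part (a). Triangle bound: M_tri(r) = Σ_k |c_k| r^k
  = |3|·3^0 + |-4|·3^1 + |3|·3^2
  = 3 + 12 + 27 = 42.
This bounds M(r) := max_{|z|=r} |p(z)| from above; equality holds iff all terms c_k z^k can be made to align in phase at a single z on |z|=r.
Part (b). At z = 3 (real, on the circle |z| = r):
  p(3) = (3)·3^0 + (-4)·3^1 + (3)·3^2 = 18.
  |p(3)| = 18.
Check: |p(3)| = 18 ≤ 42 = M_tri(3). ✓ Equality does not hold at z = 3 (the coefficients have mixed signs, so the terms do not all align in phase there).

M_tri(3) = 42; |p(3)| = 18; equality at z=3: no.


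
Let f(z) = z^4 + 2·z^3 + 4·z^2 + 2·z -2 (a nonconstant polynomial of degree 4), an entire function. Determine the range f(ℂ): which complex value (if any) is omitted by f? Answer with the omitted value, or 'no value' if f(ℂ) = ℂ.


Little Picard bounds the complement of f(ℂ) to at most one point.
For every w ∈ ℂ, the equation p(z) − w = 0 is a nonconstant polynomial in z and hence has at least one root by the fundamental theorem of algebra. So p is surjective onto ℂ, omitting no value.

Omitted value: no value.


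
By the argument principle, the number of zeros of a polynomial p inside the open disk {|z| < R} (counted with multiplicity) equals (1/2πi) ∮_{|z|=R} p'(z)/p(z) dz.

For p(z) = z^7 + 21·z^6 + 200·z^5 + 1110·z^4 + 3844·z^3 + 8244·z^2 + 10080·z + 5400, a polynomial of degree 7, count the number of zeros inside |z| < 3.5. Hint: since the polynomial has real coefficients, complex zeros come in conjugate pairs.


The zeros of p are: (-3 + 1i), (-3 - 1i), (-3 + 1i), (-3 - 1i), -3, (-3 + 3i), (-3 - 3i).
Their magnitudes are: 3.162, 3.162, 3.162, 3.162, 3, 4.243, 4.243.
Zeros with |z| < R = 3.5: (-3 + 1i), (-3 - 1i), (-3 + 1i), (-3 - 1i), -3.
Count = 5.
By the argument principle, (1/2πi) ∮_{|z|=R} p'(z)/p(z) dz equals exactly this count.

Number of zeros inside |z| < 3.5: 5.


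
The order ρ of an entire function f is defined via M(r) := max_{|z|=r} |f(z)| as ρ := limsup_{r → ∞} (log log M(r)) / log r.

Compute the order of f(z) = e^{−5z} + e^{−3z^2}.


Each summand is entire of order 1 and 2 respectively (as in the single-exponential case). The order of a sum is at most the max of the orders, so ρ ≤ 2. For the lower bound: on |z|=r choose arg z so that -3z^2 is real positive; then |e^{-3z^2}| = e^{3r^2} while |e^{-5z}| ≤ e^{5r^1} = o(e^{3r^2}). So |f| ≥ e^{3r^2}(1 − o(1)) and ρ ≥ 2. Hence ρ = max(1, 2) = 2.
Therefore ρ = 2.

Order ρ = 2.


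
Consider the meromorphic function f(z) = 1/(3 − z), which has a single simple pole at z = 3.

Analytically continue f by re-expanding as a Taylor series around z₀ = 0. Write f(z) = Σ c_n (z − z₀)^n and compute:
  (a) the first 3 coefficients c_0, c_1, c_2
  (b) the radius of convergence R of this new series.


Let w = z − z₀, so z = z₀ + w.
Then 3 − z = 3 − (z₀ + w) = (3 − z₀) − w = 3 − w.
f(z) = 1/(3 − w) = (1/(3)) · 1/(1 − w/(3)) = Σ_{n≥0} w^n / (3)^(n+1).
So c_n = 1/(3)^(n+1):
  c_0 = 1/(3)^1 = 1/3.
  c_1 = 1/(3)^2 = 1/9.
  c_2 = 1/(3)^3 = 1/27.
The series is valid for |w/d| < 1, i.e. |z − z₀| < |d|.
Radius of convergence: R = |3 − z₀| = |3| = 3 (distance from z₀ to the singularity z = 3).

c_0 = 1/3, c_1 = 1/9, c_2 = 1/27; R = 3.


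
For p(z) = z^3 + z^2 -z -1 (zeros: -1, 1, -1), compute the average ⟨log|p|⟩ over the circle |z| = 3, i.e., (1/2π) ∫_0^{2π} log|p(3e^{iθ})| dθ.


Zeros: -1, -1, 1; r = 3.
Inside |z| < r: -1, -1, 1. Outside (|z| ≥ r): ∅.
p(0) = -1, so log|p(0)| = log(1) = 0.0000.
Apply Jensen: I(r) = log|p(0)| + Σ_k log(r/|z_k|), summed over zeros inside |z| < r.
  log(r/|z_k|) for z_k = -1: log(3/1) = 1.0986
  log(r/|z_k|) for z_k = 1: log(3/1) = 1.0986
  log(r/|z_k|) for z_k = -1: log(3/1) = 1.0986
Sum over inside zeros: 3.2958.
I(r) = log|p(0)| + (inside sum) = 0.0000 + 3.2958 = 3.2958.
Closed form (all zeros inside, monic): I(r) = n·log(r) = 3·log(3) = 3.2958. ✓

I(r) ≈ 3.2958.


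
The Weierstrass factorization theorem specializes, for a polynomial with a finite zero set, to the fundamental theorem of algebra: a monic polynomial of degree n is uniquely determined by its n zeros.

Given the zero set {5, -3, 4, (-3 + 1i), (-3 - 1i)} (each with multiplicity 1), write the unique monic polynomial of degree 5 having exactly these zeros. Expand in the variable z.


The polynomial is p(z) = ∏_{α ∈ S} (z − α), where S = {5, -3, 4, (-3 + 1i), (-3 - 1i)}.
Expanding the product yields: p(z) = z^5 -33·z^3 -42·z^2 + 290·z + 600.
Note conjugate pairs combine to real quadratics: (z − (-3+1i))(z − (-3−1i)) = z² + 6z + 10.
The resulting polynomial has degree 5 and real coefficients as required.

p(z) = z^5 -33·z^3 -42·z^2 + 290·z + 600.


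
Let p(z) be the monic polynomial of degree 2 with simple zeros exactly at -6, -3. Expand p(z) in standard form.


The polynomial is p(z) = ∏_{α ∈ S} (z − α), where S = {-6, -3}.
Expanding the product yields: p(z) = z^2 + 9·z + 18.
The resulting polynomial has degree 2 and real coefficients as required.

p(z) = z^2 + 9·z + 18.


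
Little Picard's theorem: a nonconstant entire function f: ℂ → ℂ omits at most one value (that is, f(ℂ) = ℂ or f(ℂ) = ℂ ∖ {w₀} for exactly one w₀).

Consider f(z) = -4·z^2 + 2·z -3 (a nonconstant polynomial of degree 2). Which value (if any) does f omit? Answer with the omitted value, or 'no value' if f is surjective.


Little Picard bounds the complement of f(ℂ) to at most one point.
For every w ∈ ℂ, the equation p(z) − w = 0 is a nonconstant polynomial in z and hence has at least one root by the fundamental theorem of algebra. So p is surjective onto ℂ, omitting no value.

Omitted value: no value.


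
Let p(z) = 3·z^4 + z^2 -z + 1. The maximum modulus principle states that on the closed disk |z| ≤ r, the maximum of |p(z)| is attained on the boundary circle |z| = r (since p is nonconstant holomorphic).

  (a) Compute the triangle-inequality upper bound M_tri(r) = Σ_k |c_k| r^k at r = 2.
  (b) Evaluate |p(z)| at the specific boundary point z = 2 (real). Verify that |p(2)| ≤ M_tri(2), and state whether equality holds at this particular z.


Coefficients: c_0 = 1, c_1 = -1, c_2 = 1, c_3 = 0, c_4 = 3. Radius r = 2.
Part (a). Triangle bound: M_tri(r) = Σ_k |c_k| r^k
  = |1|·2^0 + |-1|·2^1 + |1|·2^2 + |0|·2^3 + |3|·2^4
  = 1 + 2 + 4 + 0 + 48 = 55.
This bounds M(r) := max_{|z|=r} |p(z)| from above; equality holds iff all terms c_k z^k can be made to align in phase at a single z on |z|=r.
Part (b). At z = 2 (real, on the circle |z| = r):
  p(2) = (1)·2^0 + (-1)·2^1 + (1)·2^2 + (0)·2^3 + (3)·2^4 = 51.
  |p(2)| = 51.
Check: |p(2)| = 51 ≤ 55 = M_tri(2). ✓ Equality does not hold at z = 2 (the coefficients have mixed signs, so the terms do not all align in phase there).

M_tri(2) = 55; |p(2)| = 51; equality at z=2: no.


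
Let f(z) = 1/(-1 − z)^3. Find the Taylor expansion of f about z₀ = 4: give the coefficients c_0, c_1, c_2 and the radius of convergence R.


Let w = z − z₀, so z = z₀ + w.
Then -1 − z = -1 − (z₀ + w) = (-1 − z₀) − w = -5 − w.
f(z) = 1/(-5 − w)^3 = (1/(-5)^3) · (1 − w/(-5))^{−3}.
By the binomial series (1−u)^{−3} = Σ_{n≥0} C(n+2, 2) u^n for |u|<1, with u = w/(-5):
  c_n = C(n+2, 2) / (-5)^(n+3).
  c_0 = 1/(-5)^3 = -1/125.
  c_1 = 3/(-5)^4 = 3/625.
  c_2 = 6/(-5)^5 = -6/3125.
The series is valid for |w/d| < 1, i.e. |z − z₀| < |d|.
Radius of convergence: R = |-1 − z₀| = |-5| = 5 (distance from z₀ to the singularity z = -1).

c_0 = -1/125, c_1 = 3/625, c_2 = -6/3125; R = 5.


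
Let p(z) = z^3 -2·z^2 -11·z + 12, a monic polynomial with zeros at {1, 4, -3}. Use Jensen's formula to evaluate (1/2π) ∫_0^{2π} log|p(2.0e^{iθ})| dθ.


Zeros: -3, 1, 4; r = 2.0.
Inside |z| < r: 1. Outside (|z| ≥ r): -3, 4.
p(0) = 12, so log|p(0)| = log(12) = 2.4849.
Apply Jensen: I(r) = log|p(0)| + Σ_k log(r/|z_k|), summed over zeros inside |z| < r.
  log(r/|z_k|) for z_k = 1: log(2.0/1) = 0.6931
  Outside zeros (-3, 4) contribute nothing to the Jensen sum.
Sum over inside zeros: 0.6931.
I(r) = log|p(0)| + (inside sum) = 2.4849 + 0.6931 = 3.1781.
Note: since some zeros are outside |z| ≤ r, the simplified n·log(r) form does NOT apply — only the inside zeros contribute.

I(r) ≈ 3.1781.


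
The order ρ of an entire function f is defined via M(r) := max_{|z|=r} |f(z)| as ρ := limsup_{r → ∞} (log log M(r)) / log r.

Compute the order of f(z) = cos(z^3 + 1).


Write cos(w) = (e^{iw} ± e^{−iw})/(2 or 2i), so |cos(w)| ≤ e^{|w|}. With w = z^3 + 1, |w| ≤ 1r^3 + 1 on |z|=r, giving M(r) ≤ e^{1r^3 + 1} and ρ ≤ 3. For the lower bound, choose z on |z|=r with 1z^3 purely imaginary of modulus 1r^3; then |cos(z^3 + 1)| grows like e^{1r^3}/2, so ρ ≥ 3. Hence ρ = 3.
Therefore ρ = 3.

Order ρ = 3.


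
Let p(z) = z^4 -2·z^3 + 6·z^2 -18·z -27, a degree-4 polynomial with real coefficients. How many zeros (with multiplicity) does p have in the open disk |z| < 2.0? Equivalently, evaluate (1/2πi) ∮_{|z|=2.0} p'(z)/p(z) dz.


The zeros of p are: -1, (0 + 3i), (0 - 3i), 3.
Their magnitudes are: 1, 3, 3, 3.
Zeros with |z| < R = 2.0: -1.
Count = 1.
By the argument principle, (1/2πi) ∮_{|z|=R} p'(z)/p(z) dz equals exactly this count.

Number of zeros inside |z| < 2.0: 1.


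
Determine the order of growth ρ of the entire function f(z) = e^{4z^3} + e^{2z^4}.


Each summand is entire of order 3 and 4 respectively (as in the single-exponential case). The order of a sum is at most the max of the orders, so ρ ≤ 4. For the lower bound: on |z|=r choose arg z so that 2z^4 is real positive; then |e^{2z^4}| = e^{2r^4} while |e^{4z^3}| ≤ e^{4r^3} = o(e^{2r^4}). So |f| ≥ e^{2r^4}(1 − o(1)) and ρ ≥ 4. Hence ρ = max(3, 4) = 4.
Therefore ρ = 4.

Order ρ = 4.


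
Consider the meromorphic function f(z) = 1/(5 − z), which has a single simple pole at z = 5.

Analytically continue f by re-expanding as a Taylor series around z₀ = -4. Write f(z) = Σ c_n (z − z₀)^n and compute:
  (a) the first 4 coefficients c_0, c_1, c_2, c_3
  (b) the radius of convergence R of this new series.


Let w = z − z₀, so z = z₀ + w.
Then 5 − z = 5 − (z₀ + w) = (5 − z₀) − w = 9 − w.
f(z) = 1/(9 − w) = (1/(9)) · 1/(1 − w/(9)) = Σ_{n≥0} w^n / (9)^(n+1).
So c_n = 1/(9)^(n+1):
  c_0 = 1/(9)^1 = 1/9.
  c_1 = 1/(9)^2 = 1/81.
  c_2 = 1/(9)^3 = 1/729.
  c_3 = 1/(9)^4 = 1/6561.
The series is valid for |w/d| < 1, i.e. |z − z₀| < |d|.
Radius of convergence: R = |5 − z₀| = |9| = 9 (distance from z₀ to the singularity z = 5).

c_0 = 1/9, c_1 = 1/81, c_2 = 1/729, c_3 = 1/6561; R = 9.


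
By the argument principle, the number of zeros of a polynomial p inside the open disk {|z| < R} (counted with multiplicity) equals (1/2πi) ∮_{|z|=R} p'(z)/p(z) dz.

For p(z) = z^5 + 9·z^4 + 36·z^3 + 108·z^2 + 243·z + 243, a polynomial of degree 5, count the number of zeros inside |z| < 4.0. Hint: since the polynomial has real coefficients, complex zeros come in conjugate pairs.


The zeros of p are: -3, -3, -3, (0 + 3i), (0 - 3i).
Their magnitudes are: 3, 3, 3, 3, 3.
Zeros with |z| < R = 4.0: -3, -3, -3, (0 + 3i), (0 - 3i).
Count = 5.
By the argument principle, (1/2πi) ∮_{|z|=R} p'(z)/p(z) dz equals exactly this count.

Number of zeros inside |z| < 4.0: 5.


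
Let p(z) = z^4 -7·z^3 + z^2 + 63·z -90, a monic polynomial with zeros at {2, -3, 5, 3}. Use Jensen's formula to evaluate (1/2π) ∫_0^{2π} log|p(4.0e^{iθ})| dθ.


Zeros: -3, 2, 3, 5; r = 4.0.
Inside |z| < r: -3, 2, 3. Outside (|z| ≥ r): 5.
p(0) = -90, so log|p(0)| = log(90) = 4.4998.
Apply Jensen: I(r) = log|p(0)| + Σ_k log(r/|z_k|), summed over zeros inside |z| < r.
  log(r/|z_k|) for z_k = 2: log(4.0/2) = 0.6931
  log(r/|z_k|) for z_k = -3: log(4.0/3) = 0.2877
  log(r/|z_k|) for z_k = 3: log(4.0/3) = 0.2877
  Outside zeros (5) contribute nothing to the Jensen sum.
Sum over inside zeros: 1.2685.
I(r) = log|p(0)| + (inside sum) = 4.4998 + 1.2685 = 5.7683.
Note: since some zeros are outside |z| ≤ r, the simplified n·log(r) form does NOT apply — only the inside zeros contribute.

I(r) ≈ 5.7683.


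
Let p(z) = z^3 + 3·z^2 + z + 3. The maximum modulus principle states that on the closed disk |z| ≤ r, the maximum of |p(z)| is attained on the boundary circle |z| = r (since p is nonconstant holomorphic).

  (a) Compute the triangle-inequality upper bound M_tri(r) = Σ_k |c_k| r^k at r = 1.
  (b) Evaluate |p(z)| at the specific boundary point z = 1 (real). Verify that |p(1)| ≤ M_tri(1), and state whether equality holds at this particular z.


Coefficients: c_0 = 3, c_1 = 1, c_2 = 3, c_3 = 1. Radius r = 1.
Part (a). Triangle bound: M_tri(r) = Σ_k |c_k| r^k
  = |3|·1^0 + |1|·1^1 + |3|·1^2 + |1|·1^3
  = 3 + 1 + 3 + 1 = 8.
This bounds M(r) := max_{|z|=r} |p(z)| from above; equality holds iff all terms c_k z^k can be made to align in phase at a single z on |z|=r.
Part (b). At z = 1 (real, on the circle |z| = r):
  p(1) = (3)·1^0 + (1)·1^1 + (3)·1^2 + (1)·1^3 = 8.
  |p(1)| = 8.
Since all nonzero coefficients share the same sign, |p(1)| = 8 = M_tri(1); the triangle bound is attained at z = 1, so in fact M(r) = 8.

M_tri(1) = 8; |p(1)| = 8; equality at z=1: yes.


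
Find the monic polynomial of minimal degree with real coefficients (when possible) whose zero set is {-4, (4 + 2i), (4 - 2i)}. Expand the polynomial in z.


The polynomial is p(z) = ∏_{α ∈ S} (z − α), where S = {-4, (4 + 2i), (4 - 2i)}.
Expanding the product yields: p(z) = z^3 -4·z^2 -12·z + 80.
Note conjugate pairs combine to real quadratics: (z − (4+2i))(z − (4−2i)) = z² − 8z + 20.
The resulting polynomial has degree 3 and real coefficients as required.

p(z) = z^3 -4·z^2 -12·z + 80.


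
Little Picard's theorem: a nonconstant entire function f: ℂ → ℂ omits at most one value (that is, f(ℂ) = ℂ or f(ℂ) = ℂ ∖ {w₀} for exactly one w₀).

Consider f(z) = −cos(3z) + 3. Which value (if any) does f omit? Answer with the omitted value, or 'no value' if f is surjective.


Little Picard bounds the complement of f(ℂ) to at most one point.
cos is entire and surjective onto ℂ: for every w ∈ ℂ, cos(ζ) = w has a solution ζ ∈ ℂ (e.g., via the complex inverse arccos). With ζ = 3z this gives z = ζ/(3). Then -1·cos(3z) takes every value in -1·ℂ = ℂ, and adding 3 is a bijection of ℂ. So f is surjective and omits no value. (Note: only on the real line is cos bounded by [−1, 1].)

Omitted value: no value.


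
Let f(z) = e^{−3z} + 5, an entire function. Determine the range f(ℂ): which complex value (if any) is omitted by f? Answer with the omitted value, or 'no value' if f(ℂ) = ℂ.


Little Picard bounds the complement of f(ℂ) to at most one point.
e^{−3z} is never zero on ℂ, so 1·e^{−3z} takes every value in ℂ ∖ {0}. Adding 5 shifts the range to ℂ ∖ {5}. Thus f omits exactly the value 5.

Omitted value: 5.


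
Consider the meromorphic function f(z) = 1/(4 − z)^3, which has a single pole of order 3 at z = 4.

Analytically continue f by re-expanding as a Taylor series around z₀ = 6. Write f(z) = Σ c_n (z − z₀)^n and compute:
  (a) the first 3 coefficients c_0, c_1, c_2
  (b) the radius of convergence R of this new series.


Let w = z − z₀, so z = z₀ + w.
Then 4 − z = 4 − (z₀ + w) = (4 − z₀) − w = -2 − w.
f(z) = 1/(-2 − w)^3 = (1/(-2)^3) · (1 − w/(-2))^{−3}.
By the binomial series (1−u)^{−3} = Σ_{n≥0} C(n+2, 2) u^n for |u|<1, with u = w/(-2):
  c_n = C(n+2, 2) / (-2)^(n+3).
  c_0 = 1/(-2)^3 = -1/8.
  c_1 = 3/(-2)^4 = 3/16.
  c_2 = 6/(-2)^5 = -3/16.
The series is valid for |w/d| < 1, i.e. |z − z₀| < |d|.
Radius of convergence: R = |4 − z₀| = |-2| = 2 (distance from z₀ to the singularity z = 4).

c_0 = -1/8, c_1 = 3/16, c_2 = -3/16; R = 2.


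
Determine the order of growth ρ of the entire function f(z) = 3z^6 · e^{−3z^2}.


M(r) = max_{|z|=r} |3|·|z|^6·|e^{−3z^2}| = 3·r^6 · e^{3r^2} (the factors attain their maxima compatibly on |z|=r). Then log M(r) = log 3 + 6·log r + 3r^2, dominated by the last term, so log log M(r) ~ 2·log r. The polynomial factor 3z^6 contributes only a log r term and does not affect the order. ρ = 2.
Therefore ρ = 2.

Order ρ = 2.


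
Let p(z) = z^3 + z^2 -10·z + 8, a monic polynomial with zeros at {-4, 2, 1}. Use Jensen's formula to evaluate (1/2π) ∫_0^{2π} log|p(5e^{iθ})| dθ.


Zeros: -4, 1, 2; r = 5.
Inside |z| < r: -4, 1, 2. Outside (|z| ≥ r): ∅.
p(0) = 8, so log|p(0)| = log(8) = 2.0794.
Apply Jensen: I(r) = log|p(0)| + Σ_k log(r/|z_k|), summed over zeros inside |z| < r.
  log(r/|z_k|) for z_k = -4: log(5/4) = 0.2231
  log(r/|z_k|) for z_k = 2: log(5/2) = 0.9163
  log(r/|z_k|) for z_k = 1: log(5/1) = 1.6094
Sum over inside zeros: 2.7489.
I(r) = log|p(0)| + (inside sum) = 2.0794 + 2.7489 = 4.8283.
Closed form (all zeros inside, monic): I(r) = n·log(r) = 3·log(5) = 4.8283. ✓

I(r) ≈ 4.8283.


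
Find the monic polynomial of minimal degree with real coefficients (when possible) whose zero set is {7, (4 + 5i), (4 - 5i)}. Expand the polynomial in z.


The polynomial is p(z) = ∏_{α ∈ S} (z − α), where S = {7, (4 + 5i), (4 - 5i)}.
Expanding the product yields: p(z) = z^3 -15·z^2 + 97·z -287.
Note conjugate pairs combine to real quadratics: (z − (4+5i))(z − (4−5i)) = z² − 8z + 41.
The resulting polynomial has degree 3 and real coefficients as required.

p(z) = z^3 -15·z^2 + 97·z -287.


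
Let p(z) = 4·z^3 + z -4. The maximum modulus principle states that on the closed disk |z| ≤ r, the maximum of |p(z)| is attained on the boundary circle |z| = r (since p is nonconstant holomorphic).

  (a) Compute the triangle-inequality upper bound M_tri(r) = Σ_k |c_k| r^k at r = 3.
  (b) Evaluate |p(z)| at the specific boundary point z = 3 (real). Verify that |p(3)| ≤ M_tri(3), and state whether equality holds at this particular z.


Coefficients: c_0 = -4, c_1 = 1, c_2 = 0, c_3 = 4. Radius r = 3.
Part (a). Triangle bound: M_tri(r) = Σ_k |c_k| r^k
  = |-4|·3^0 + |1|·3^1 + |0|·3^2 + |4|·3^3
  = 4 + 3 + 0 + 108 = 115.
This bounds M(r) := max_{|z|=r} |p(z)| from above; equality holds iff all terms c_k z^k can be made to align in phase at a single z on |z|=r.
Part (b). At z = 3 (real, on the circle |z| = r):
  p(3) = (-4)·3^0 + (1)·3^1 + (0)·3^2 + (4)·3^3 = 107.
  |p(3)| = 107.
Check: |p(3)| = 107 ≤ 115 = M_tri(3). ✓ Equality does not hold at z = 3 (the coefficients have mixed signs, so the terms do not all align in phase there).

M_tri(3) = 115; |p(3)| = 107; equality at z=3: no.


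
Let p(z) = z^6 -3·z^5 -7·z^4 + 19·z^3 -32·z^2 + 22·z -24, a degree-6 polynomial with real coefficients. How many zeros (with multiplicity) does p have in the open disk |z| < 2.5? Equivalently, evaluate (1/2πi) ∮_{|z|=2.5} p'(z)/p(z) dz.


The zeros of p are: (1 + 1i), (1 - 1i), (0 + 1i), (0 - 1i), 4, -3.
Their magnitudes are: 1.414, 1.414, 1, 1, 4, 3.
Zeros with |z| < R = 2.5: (1 + 1i), (1 - 1i), (0 + 1i), (0 - 1i).
Count = 4.
By the argument principle, (1/2πi) ∮_{|z|=R} p'(z)/p(z) dz equals exactly this count.

Number of zeros inside |z| < 2.5: 4.


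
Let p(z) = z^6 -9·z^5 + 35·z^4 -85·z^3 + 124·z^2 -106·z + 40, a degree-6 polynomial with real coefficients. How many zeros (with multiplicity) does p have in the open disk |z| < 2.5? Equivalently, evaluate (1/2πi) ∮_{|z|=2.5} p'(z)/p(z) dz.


The zeros of p are: (1 + 1i), (1 - 1i), 4, 1, (1 + 2i), (1 - 2i).
Their magnitudes are: 1.414, 1.414, 4, 1, 2.236, 2.236.
Zeros with |z| < R = 2.5: (1 + 1i), (1 - 1i), 1, (1 + 2i), (1 - 2i).
Count = 5.
By the argument principle, (1/2πi) ∮_{|z|=R} p'(z)/p(z) dz equals exactly this count.

Number of zeros inside |z| < 2.5: 5.


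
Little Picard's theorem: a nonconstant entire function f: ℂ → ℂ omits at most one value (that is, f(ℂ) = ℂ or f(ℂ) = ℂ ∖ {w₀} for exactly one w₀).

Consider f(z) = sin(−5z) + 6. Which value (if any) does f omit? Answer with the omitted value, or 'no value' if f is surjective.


Little Picard bounds the complement of f(ℂ) to at most one point.
sin is entire and surjective onto ℂ: for every w ∈ ℂ, sin(ζ) = w has a solution ζ ∈ ℂ (e.g., via the complex inverse arcsin). With ζ = −5z this gives z = ζ/(-5). Then 1·sin(−5z) takes every value in 1·ℂ = ℂ, and adding 6 is a bijection of ℂ. So f is surjective and omits no value. (Note: only on the real line is sin bounded by [−1, 1].)

Omitted value: no value.


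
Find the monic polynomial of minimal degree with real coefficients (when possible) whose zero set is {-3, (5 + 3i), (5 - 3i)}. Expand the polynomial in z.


The polynomial is p(z) = ∏_{α ∈ S} (z − α), where S = {-3, (5 + 3i), (5 - 3i)}.
Expanding the product yields: p(z) = z^3 -7·z^2 + 4·z + 102.
Note conjugate pairs combine to real quadratics: (z − (5+3i))(z − (5−3i)) = z² − 10z + 34.
The resulting polynomial has degree 3 and real coefficients as required.

p(z) = z^3 -7·z^2 + 4·z + 102.


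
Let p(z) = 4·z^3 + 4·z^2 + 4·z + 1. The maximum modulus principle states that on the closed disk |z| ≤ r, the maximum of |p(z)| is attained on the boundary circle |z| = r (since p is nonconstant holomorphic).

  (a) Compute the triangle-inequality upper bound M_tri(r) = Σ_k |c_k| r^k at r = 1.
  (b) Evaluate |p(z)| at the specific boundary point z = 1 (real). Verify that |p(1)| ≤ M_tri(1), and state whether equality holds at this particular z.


Coefficients: c_0 = 1, c_1 = 4, c_2 = 4, c_3 = 4. Radius r = 1.
Part (a). Triangle bound: M_tri(r) = Σ_k |c_k| r^k
  = |1|·1^0 + |4|·1^1 + |4|·1^2 + |4|·1^3
  = 1 + 4 + 4 + 4 = 13.
This bounds M(r) := max_{|z|=r} |p(z)| from above; equality holds iff all terms c_k z^k can be made to align in phase at a single z on |z|=r.
Part (b). At z = 1 (real, on the circle |z| = r):
  p(1) = (1)·1^0 + (4)·1^1 + (4)·1^2 + (4)·1^3 = 13.
  |p(1)| = 13.
Since all nonzero coefficients share the same sign, |p(1)| = 13 = M_tri(1); the triangle bound is attained at z = 1, so in fact M(r) = 13.

M_tri(1) = 13; |p(1)| = 13; equality at z=1: yes.


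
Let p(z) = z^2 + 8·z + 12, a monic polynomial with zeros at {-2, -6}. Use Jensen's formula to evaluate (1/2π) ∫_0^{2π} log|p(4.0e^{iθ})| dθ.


Zeros: -6, -2; r = 4.0.
Inside |z| < r: -2. Outside (|z| ≥ r): -6.
p(0) = 12, so log|p(0)| = log(12) = 2.4849.
Apply Jensen: I(r) = log|p(0)| + Σ_k log(r/|z_k|), summed over zeros inside |z| < r.
  log(r/|z_k|) for z_k = -2: log(4.0/2) = 0.6931
  Outside zeros (-6) contribute nothing to the Jensen sum.
Sum over inside zeros: 0.6931.
I(r) = log|p(0)| + (inside sum) = 2.4849 + 0.6931 = 3.1781.
Note: since some zeros are outside |z| ≤ r, the simplified n·log(r) form does NOT apply — only the inside zeros contribute.

I(r) ≈ 3.1781.


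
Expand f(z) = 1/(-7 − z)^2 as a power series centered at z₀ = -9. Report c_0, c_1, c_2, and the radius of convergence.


Let w = z − z₀, so z = z₀ + w.
Then -7 − z = -7 − (z₀ + w) = (-7 − z₀) − w = 2 − w.
f(z) = 1/(2 − w)^2 = (1/(2)^2) · (1 − w/(2))^{−2}.
By the binomial series (1−u)^{−2} = Σ_{n≥0} C(n+1, 1) u^n for |u|<1, with u = w/(2):
  c_n = C(n+1, 1) / (2)^(n+2).
  c_0 = 1/(2)^2 = 1/4.
  c_1 = 2/(2)^3 = 1/4.
  c_2 = 3/(2)^4 = 3/16.
The series is valid for |w/d| < 1, i.e. |z − z₀| < |d|.
Radius of convergence: R = |-7 − z₀| = |2| = 2 (distance from z₀ to the singularity z = -7).

c_0 = 1/4, c_1 = 1/4, c_2 = 3/16; R = 2.


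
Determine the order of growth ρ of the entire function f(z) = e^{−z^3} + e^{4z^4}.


Each summand is entire of order 3 and 4 respectively (as in the single-exponential case). The order of a sum is at most the max of the orders, so ρ ≤ 4. For the lower bound: on |z|=r choose arg z so that 4z^4 is real positive; then |e^{4z^4}| = e^{4r^4} while |e^{-1z^3}| ≤ e^{1r^3} = o(e^{4r^4}). So |f| ≥ e^{4r^4}(1 − o(1)) and ρ ≥ 4. Hence ρ = max(3, 4) = 4.
Therefore ρ = 4.

Order ρ = 4.


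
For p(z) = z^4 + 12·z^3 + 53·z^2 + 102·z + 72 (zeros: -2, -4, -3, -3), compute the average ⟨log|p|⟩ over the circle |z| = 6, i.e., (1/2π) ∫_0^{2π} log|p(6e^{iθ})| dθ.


Zeros: -4, -3, -3, -2; r = 6.
Inside |z| < r: -4, -3, -3, -2. Outside (|z| ≥ r): ∅.
p(0) = 72, so log|p(0)| = log(72) = 4.2767.
Apply Jensen: I(r) = log|p(0)| + Σ_k log(r/|z_k|), summed over zeros inside |z| < r.
  log(r/|z_k|) for z_k = -2: log(6/2) = 1.0986
  log(r/|z_k|) for z_k = -4: log(6/4) = 0.4055
  log(r/|z_k|) for z_k = -3: log(6/3) = 0.6931
  log(r/|z_k|) for z_k = -3: log(6/3) = 0.6931
Sum over inside zeros: 2.8904.
I(r) = log|p(0)| + (inside sum) = 4.2767 + 2.8904 = 7.1670.
Closed form (all zeros inside, monic): I(r) = n·log(r) = 4·log(6) = 7.1670. ✓

I(r) ≈ 7.1670.


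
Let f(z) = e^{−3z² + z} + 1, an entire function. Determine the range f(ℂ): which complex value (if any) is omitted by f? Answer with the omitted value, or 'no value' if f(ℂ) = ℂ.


Little Picard bounds the complement of f(ℂ) to at most one point.
The exponent g(z) = −3z² + z is a nonconstant polynomial, hence surjective onto ℂ. So e^{g(z)} takes every value in {e^w : w ∈ ℂ} = ℂ ∖ {0}. Adding 1 shifts the range to ℂ ∖ {1}. f omits exactly 1.

Omitted value: 1.


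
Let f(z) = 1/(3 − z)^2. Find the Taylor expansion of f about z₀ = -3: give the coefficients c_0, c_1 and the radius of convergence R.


Let w = z − z₀, so z = z₀ + w.
Then 3 − z = 3 − (z₀ + w) = (3 − z₀) − w = 6 − w.
f(z) = 1/(6 − w)^2 = (1/(6)^2) · (1 − w/(6))^{−2}.
By the binomial series (1−u)^{−2} = Σ_{n≥0} C(n+1, 1) u^n for |u|<1, with u = w/(6):
  c_n = C(n+1, 1) / (6)^(n+2).
  c_0 = 1/(6)^2 = 1/36.
  c_1 = 2/(6)^3 = 1/108.
The series is valid for |w/d| < 1, i.e. |z − z₀| < |d|.
Radius of convergence: R = |3 − z₀| = |6| = 6 (distance from z₀ to the singularity z = 3).

c_0 = 1/36, c_1 = 1/108; R = 6.


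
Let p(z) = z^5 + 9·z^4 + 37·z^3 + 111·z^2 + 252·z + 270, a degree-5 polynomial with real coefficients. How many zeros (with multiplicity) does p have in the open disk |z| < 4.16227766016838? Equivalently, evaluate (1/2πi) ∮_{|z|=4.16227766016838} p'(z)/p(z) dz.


The zeros of p are: (-3 + 1i), (-3 - 1i), -3, (0 + 3i), (0 - 3i).
Their magnitudes are: 3.162, 3.162, 3, 3, 3.
Zeros with |z| < R = 4.16227766016838: (-3 + 1i), (-3 - 1i), -3, (0 + 3i), (0 - 3i).
Count = 5.
By the argument principle, (1/2πi) ∮_{|z|=R} p'(z)/p(z) dz equals exactly this count.

Number of zeros inside |z| < 4.16227766016838: 5.


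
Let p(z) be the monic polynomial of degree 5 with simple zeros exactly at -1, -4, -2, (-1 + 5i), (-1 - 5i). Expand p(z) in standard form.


The polynomial is p(z) = ∏_{α ∈ S} (z − α), where S = {-1, -4, -2, (-1 + 5i), (-1 - 5i)}.
Expanding the product yields: p(z) = z^5 + 9·z^4 + 54·z^3 + 218·z^2 + 380·z + 208.
Note conjugate pairs combine to real quadratics: (z − (-1+5i))(z − (-1−5i)) = z² + 2z + 26.
The resulting polynomial has degree 5 and real coefficients as required.

p(z) = z^5 + 9·z^4 + 54·z^3 + 218·z^2 + 380·z + 208.


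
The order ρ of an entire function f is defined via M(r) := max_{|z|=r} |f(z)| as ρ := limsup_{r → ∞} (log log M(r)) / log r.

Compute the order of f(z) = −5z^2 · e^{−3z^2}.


M(r) = max_{|z|=r} |-5|·|z|^2·|e^{−3z^2}| = 5·r^2 · e^{3r^2} (the factors attain their maxima compatibly on |z|=r). Then log M(r) = log 5 + 2·log r + 3r^2, dominated by the last term, so log log M(r) ~ 2·log r. The polynomial factor -5z^2 contributes only a log r term and does not affect the order. ρ = 2.
Therefore ρ = 2.

Order ρ = 2.


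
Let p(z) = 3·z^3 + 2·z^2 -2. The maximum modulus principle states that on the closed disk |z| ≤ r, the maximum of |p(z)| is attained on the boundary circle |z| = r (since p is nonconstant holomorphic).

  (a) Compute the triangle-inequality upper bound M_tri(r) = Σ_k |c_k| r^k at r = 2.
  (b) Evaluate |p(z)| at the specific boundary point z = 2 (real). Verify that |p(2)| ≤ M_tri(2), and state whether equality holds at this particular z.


Coefficients: c_0 = -2, c_1 = 0, c_2 = 2, c_3 = 3. Radius r = 2.
Part (a). Triangle bound: M_tri(r) = Σ_k |c_k| r^k
  = |-2|·2^0 + |0|·2^1 + |2|·2^2 + |3|·2^3
  = 2 + 0 + 8 + 24 = 34.
This bounds M(r) := max_{|z|=r} |p(z)| from above; equality holds iff all terms c_k z^k can be made to align in phase at a single z on |z|=r.
Part (b). At z = 2 (real, on the circle |z| = r):
  p(2) = (-2)·2^0 + (0)·2^1 + (2)·2^2 + (3)·2^3 = 30.
  |p(2)| = 30.
Check: |p(2)| = 30 ≤ 34 = M_tri(2). ✓ Equality does not hold at z = 2 (the coefficients have mixed signs, so the terms do not all align in phase there).

M_tri(2) = 34; |p(2)| = 30; equality at z=2: no.


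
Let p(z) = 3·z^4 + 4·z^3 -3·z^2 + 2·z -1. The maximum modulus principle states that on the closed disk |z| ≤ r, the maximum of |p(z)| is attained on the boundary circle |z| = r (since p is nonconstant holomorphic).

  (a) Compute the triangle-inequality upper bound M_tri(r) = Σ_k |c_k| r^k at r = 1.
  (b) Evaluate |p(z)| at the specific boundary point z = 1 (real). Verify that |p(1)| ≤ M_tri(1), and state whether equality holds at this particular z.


Coefficients: c_0 = -1, c_1 = 2, c_2 = -3, c_3 = 4, c_4 = 3. Radius r = 1.
Part (a). Triangle bound: M_tri(r) = Σ_k |c_k| r^k
  = |-1|·1^0 + |2|·1^1 + |-3|·1^2 + |4|·1^3 + |3|·1^4
  = 1 + 2 + 3 + 4 + 3 = 13.
This bounds M(r) := max_{|z|=r} |p(z)| from above; equality holds iff all terms c_k z^k can be made to align in phase at a single z on |z|=r.
Part (b). At z = 1 (real, on the circle |z| = r):
  p(1) = (-1)·1^0 + (2)·1^1 + (-3)·1^2 + (4)·1^3 + (3)·1^4 = 5.
  |p(1)| = 5.
Check: |p(1)| = 5 ≤ 13 = M_tri(1). ✓ Equality does not hold at z = 1 (the coefficients have mixed signs, so the terms do not all align in phase there).

M_tri(1) = 13; |p(1)| = 5; equality at z=1: no.


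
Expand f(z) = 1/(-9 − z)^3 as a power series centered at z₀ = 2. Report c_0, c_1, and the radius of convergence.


Let w = z − z₀, so z = z₀ + w.
Then -9 − z = -9 − (z₀ + w) = (-9 − z₀) − w = -11 − w.
f(z) = 1/(-11 − w)^3 = (1/(-11)^3) · (1 − w/(-11))^{−3}.
By the binomial series (1−u)^{−3} = Σ_{n≥0} C(n+2, 2) u^n for |u|<1, with u = w/(-11):
  c_n = C(n+2, 2) / (-11)^(n+3).
  c_0 = 1/(-11)^3 = -1/1331.
  c_1 = 3/(-11)^4 = 3/14641.
The series is valid for |w/d| < 1, i.e. |z − z₀| < |d|.
Radius of convergence: R = |-9 − z₀| = |-11| = 11 (distance from z₀ to the singularity z = -9).

c_0 = -1/1331, c_1 = 3/14641; R = 11.


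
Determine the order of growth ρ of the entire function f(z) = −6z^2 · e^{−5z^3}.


M(r) = max_{|z|=r} |-6|·|z|^2·|e^{−5z^3}| = 6·r^2 · e^{5r^3} (the factors attain their maxima compatibly on |z|=r). Then log M(r) = log 6 + 2·log r + 5r^3, dominated by the last term, so log log M(r) ~ 3·log r. The polynomial factor -6z^2 contributes only a log r term and does not affect the order. ρ = 3.
Therefore ρ = 3.

Order ρ = 3.


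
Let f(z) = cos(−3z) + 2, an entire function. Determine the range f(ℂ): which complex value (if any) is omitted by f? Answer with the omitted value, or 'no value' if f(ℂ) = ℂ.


Little Picard bounds the complement of f(ℂ) to at most one point.
cos is entire and surjective onto ℂ: for every w ∈ ℂ, cos(ζ) = w has a solution ζ ∈ ℂ (e.g., via the complex inverse arccos). With ζ = −3z this gives z = ζ/(-3). Then 1·cos(−3z) takes every value in 1·ℂ = ℂ, and adding 2 is a bijection of ℂ. So f is surjective and omits no value. (Note: only on the real line is cos bounded by [−1, 1].)

Omitted value: no value.


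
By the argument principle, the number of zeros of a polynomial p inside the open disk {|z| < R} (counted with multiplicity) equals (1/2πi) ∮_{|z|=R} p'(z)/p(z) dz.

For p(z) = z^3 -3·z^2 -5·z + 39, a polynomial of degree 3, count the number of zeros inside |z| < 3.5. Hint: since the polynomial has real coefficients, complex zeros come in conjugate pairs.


The zeros of p are: -3, (3 + 2i), (3 - 2i).
Their magnitudes are: 3, 3.606, 3.606.
Zeros with |z| < R = 3.5: -3.
Count = 1.
By the argument principle, (1/2πi) ∮_{|z|=R} p'(z)/p(z) dz equals exactly this count.

Number of zeros inside |z| < 3.5: 1.


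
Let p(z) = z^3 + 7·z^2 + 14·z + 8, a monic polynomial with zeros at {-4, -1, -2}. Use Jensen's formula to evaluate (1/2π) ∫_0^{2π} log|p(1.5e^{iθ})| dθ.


Zeros: -4, -2, -1; r = 1.5.
Inside |z| < r: -1. Outside (|z| ≥ r): -4, -2.
p(0) = 8, so log|p(0)| = log(8) = 2.0794.
Apply Jensen: I(r) = log|p(0)| + Σ_k log(r/|z_k|), summed over zeros inside |z| < r.
  log(r/|z_k|) for z_k = -1: log(1.5/1) = 0.4055
  Outside zeros (-4, -2) contribute nothing to the Jensen sum.
Sum over inside zeros: 0.4055.
I(r) = log|p(0)| + (inside sum) = 2.0794 + 0.4055 = 2.4849.
Note: since some zeros are outside |z| ≤ r, the simplified n·log(r) form does NOT apply — only the inside zeros contribute.

I(r) ≈ 2.4849.


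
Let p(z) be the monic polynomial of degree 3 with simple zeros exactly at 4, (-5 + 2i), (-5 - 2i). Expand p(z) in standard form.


The polynomial is p(z) = ∏_{α ∈ S} (z − α), where S = {4, (-5 + 2i), (-5 - 2i)}.
Expanding the product yields: p(z) = z^3 + 6·z^2 -11·z -116.
Note conjugate pairs combine to real quadratics: (z − (-5+2i))(z − (-5−2i)) = z² + 10z + 29.
The resulting polynomial has degree 3 and real coefficients as required.

p(z) = z^3 + 6·z^2 -11·z -116.


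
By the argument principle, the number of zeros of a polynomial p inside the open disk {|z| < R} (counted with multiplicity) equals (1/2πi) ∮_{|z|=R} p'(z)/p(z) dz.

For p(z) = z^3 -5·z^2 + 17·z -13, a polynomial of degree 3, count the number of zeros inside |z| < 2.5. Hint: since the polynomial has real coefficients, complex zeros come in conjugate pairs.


The zeros of p are: (2 + 3i), (2 - 3i), 1.
Their magnitudes are: 3.606, 3.606, 1.
Zeros with |z| < R = 2.5: 1.
Count = 1.
By the argument principle, (1/2πi) ∮_{|z|=R} p'(z)/p(z) dz equals exactly this count.

Number of zeros inside |z| < 2.5: 1.


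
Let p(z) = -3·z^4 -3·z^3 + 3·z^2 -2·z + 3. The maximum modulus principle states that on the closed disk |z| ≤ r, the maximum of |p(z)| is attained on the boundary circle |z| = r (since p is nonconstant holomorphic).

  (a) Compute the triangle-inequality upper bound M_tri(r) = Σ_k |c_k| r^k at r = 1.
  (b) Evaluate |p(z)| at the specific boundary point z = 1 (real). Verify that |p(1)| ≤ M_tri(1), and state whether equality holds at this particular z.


Coefficients: c_0 = 3, c_1 = -2, c_2 = 3, c_3 = -3, c_4 = -3. Radius r = 1.
Part (a). Triangle bound: M_tri(r) = Σ_k |c_k| r^k
  = |3|·1^0 + |-2|·1^1 + |3|·1^2 + |-3|·1^3 + |-3|·1^4
  = 3 + 2 + 3 + 3 + 3 = 14.
This bounds M(r) := max_{|z|=r} |p(z)| from above; equality holds iff all terms c_k z^k can be made to align in phase at a single z on |z|=r.
Part (b). At z = 1 (real, on the circle |z| = r):
  p(1) = (3)·1^0 + (-2)·1^1 + (3)·1^2 + (-3)·1^3 + (-3)·1^4 = -2.
  |p(1)| = 2.
Check: |p(1)| = 2 ≤ 14 = M_tri(1). ✓ Equality does not hold at z = 1 (the coefficients have mixed signs, so the terms do not all align in phase there).

M_tri(1) = 14; |p(1)| = 2; equality at z=1: no.


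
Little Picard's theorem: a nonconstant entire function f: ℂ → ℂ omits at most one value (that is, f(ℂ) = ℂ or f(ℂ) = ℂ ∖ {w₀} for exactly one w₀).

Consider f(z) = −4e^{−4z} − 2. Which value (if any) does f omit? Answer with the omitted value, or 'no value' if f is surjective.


Little Picard bounds the complement of f(ℂ) to at most one point.
e^{−4z} is never zero on ℂ, so -4·e^{−4z} takes every value in ℂ ∖ {0}. Adding -2 shifts the range to ℂ ∖ {-2}. Thus f omits exactly the value -2.

Omitted value: -2.


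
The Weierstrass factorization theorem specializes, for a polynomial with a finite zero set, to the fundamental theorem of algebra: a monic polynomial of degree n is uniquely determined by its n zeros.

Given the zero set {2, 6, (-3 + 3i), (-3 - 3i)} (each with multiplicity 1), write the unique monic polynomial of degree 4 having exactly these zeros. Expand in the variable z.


The polynomial is p(z) = ∏_{α ∈ S} (z − α), where S = {2, 6, (-3 + 3i), (-3 - 3i)}.
Expanding the product yields: p(z) = z^4 -2·z^3 -18·z^2 -72·z + 216.
Note conjugate pairs combine to real quadratics: (z − (-3+3i))(z − (-3−3i)) = z² + 6z + 18.
The resulting polynomial has degree 4 and real coefficients as required.

p(z) = z^4 -2·z^3 -18·z^2 -72·z + 216.
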